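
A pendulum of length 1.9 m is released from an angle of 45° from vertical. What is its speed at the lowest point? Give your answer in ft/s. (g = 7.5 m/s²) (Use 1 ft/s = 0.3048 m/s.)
h = L(1 − cosθ) = 1.9(1 − cos45°) = 0.556497 m
v = √(2gh) = √(2·7.5·0.556497) = 2.8892 m/s = 9.479 ft/s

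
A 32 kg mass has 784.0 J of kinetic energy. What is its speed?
v = √(2·KE/m) = √(2·784.0/32) = 7.0 m/s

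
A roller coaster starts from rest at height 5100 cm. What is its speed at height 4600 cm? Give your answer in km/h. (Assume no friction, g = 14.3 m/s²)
Convert to SI: h₁−h₂ = 5.0 m
mgh₁ = mgh₂ + ½mv² ⇒ v = √(2g(h₁−h₂)) = √(2·14.3·5.0) = 11.9583 m/s = 43.05 km/h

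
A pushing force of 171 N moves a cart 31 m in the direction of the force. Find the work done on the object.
W = F·d = (171)(31) = 5301 J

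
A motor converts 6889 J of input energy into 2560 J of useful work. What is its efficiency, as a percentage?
η = W_out/W_in = 2560/6889 = 37.16%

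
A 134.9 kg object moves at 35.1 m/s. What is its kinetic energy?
KE = ½mv² = ½(134.9)(35.1)² = 83100 J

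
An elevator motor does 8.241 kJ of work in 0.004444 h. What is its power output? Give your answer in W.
Convert to SI: W = 8241.0 J, t = 15.9984 s
P = W/t = 8241.0/15.9984 = 515.1 W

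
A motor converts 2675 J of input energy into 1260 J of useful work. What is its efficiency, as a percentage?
η = W_out/W_in = 1260/2675 = 47.1%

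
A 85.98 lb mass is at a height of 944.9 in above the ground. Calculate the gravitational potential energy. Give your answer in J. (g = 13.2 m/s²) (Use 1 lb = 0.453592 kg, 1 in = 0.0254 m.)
Convert to SI: m = 38.9998 kg, h = 24.0005 m
PE = mgh = (38.9998)(13.2)(24.0005) = 12360 J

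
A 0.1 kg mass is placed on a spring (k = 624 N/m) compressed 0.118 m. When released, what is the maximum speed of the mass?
½kx² = ½mv² ⇒ v = x√(k/m) = (0.118)√(624/0.1) = 9.321 m/s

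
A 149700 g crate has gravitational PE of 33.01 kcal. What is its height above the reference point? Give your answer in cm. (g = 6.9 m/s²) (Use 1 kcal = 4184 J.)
Convert to SI: m = 149.7 kg, PE = 138114 J
h = PE/(mg) = 138114/(149.7·6.9) = 133.711 m = 13370 cm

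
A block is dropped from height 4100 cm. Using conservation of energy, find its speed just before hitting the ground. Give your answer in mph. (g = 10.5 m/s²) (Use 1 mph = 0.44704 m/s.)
Convert to SI: h = 41.0 m
mgh = ½mv² ⇒ v = √(2gh) = √(2·10.5·41.0) = 29.3428 m/s = 65.64 mph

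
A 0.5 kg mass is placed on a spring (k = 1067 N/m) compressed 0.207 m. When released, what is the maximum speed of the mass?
½kx² = ½mv² ⇒ v = x√(k/m) = (0.207)√(1067/0.5) = 9.562 m/s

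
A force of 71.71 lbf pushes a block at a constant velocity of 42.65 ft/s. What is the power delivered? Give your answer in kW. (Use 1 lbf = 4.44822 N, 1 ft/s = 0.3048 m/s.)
Convert to SI: F = 318.982 N, v = 12.9997 m/s
P = Fv = (318.982)(12.9997) = 4146.67 W = 4.147 kW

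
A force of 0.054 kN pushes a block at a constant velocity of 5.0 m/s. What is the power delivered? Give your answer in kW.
Convert to SI: F = 54.0 N, v = 5.0 m/s
P = Fv = (54.0)(5.0) = 270.0 W = 0.27 kW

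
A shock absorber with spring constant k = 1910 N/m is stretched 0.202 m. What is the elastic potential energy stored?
PE = ½kx² = ½(1910)(0.202)² = 38.97 J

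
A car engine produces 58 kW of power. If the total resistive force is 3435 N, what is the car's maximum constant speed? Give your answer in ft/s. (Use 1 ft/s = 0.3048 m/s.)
P = Fv ⇒ v = P/F = 58000 W/3435.0 N = 16.885 m/s = 55.4 ft/s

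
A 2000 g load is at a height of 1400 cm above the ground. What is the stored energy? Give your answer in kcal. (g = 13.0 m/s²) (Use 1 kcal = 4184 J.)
Convert to SI: m = 2.0 kg, h = 14.0 m
PE = mgh = (2.0)(13.0)(14.0) = 364.0 J = 0.087 kcal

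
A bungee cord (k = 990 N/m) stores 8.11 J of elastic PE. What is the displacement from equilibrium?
x = √(2·PE/k) = √(2·8.11/990) = 0.128 m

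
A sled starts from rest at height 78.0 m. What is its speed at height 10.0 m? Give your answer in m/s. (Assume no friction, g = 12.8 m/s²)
mgh₁ = mgh₂ + ½mv² ⇒ v = √(2g(h₁−h₂)) = √(2·12.8·68.0) = 41.72 m/s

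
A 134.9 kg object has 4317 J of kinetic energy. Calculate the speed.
v = √(2·KE/m) = √(2·4317/134.9) = 8.0 m/s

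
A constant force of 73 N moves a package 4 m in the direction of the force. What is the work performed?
W = F·d = (73)(4) = 292.0 J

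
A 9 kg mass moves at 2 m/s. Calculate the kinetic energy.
KE = ½mv² = ½(9)(2)² = 18.0 J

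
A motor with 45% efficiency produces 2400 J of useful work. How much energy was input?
W_in = W_out/η = 2400/0.45 = 5333 J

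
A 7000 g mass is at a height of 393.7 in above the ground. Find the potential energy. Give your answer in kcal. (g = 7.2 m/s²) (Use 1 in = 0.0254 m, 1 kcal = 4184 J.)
Convert to SI: m = 7.0 kg, h = 9.99998 m
PE = mgh = (7.0)(7.2)(9.99998) = 503.999 J = 0.1205 kcal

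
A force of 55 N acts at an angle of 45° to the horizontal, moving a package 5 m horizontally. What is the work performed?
W = F·d·cosθ = (55)(5)cos(45°) = 194.5 J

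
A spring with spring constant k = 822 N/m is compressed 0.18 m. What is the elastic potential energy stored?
PE = ½kx² = ½(822)(0.18)² = 13.32 J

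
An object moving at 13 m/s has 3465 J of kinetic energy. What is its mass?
m = 2·KE/v² = 2·3465/(13)² = 41.01 kg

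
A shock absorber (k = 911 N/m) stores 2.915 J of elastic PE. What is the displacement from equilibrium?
x = √(2·PE/k) = √(2·2.915/911) = 0.08 m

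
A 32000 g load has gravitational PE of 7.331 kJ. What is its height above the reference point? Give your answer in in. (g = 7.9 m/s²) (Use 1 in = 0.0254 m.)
Convert to SI: m = 32.0 kg, PE = 7331.0 J
h = PE/(mg) = 7331.0/(32.0·7.9) = 28.9992 m = 1142 in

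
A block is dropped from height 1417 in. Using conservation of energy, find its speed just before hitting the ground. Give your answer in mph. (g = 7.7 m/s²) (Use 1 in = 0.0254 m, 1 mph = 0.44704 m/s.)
Convert to SI: h = 35.9918 m
mgh = ½mv² ⇒ v = √(2gh) = √(2·7.7·35.9918) = 23.543 m/s = 52.66 mph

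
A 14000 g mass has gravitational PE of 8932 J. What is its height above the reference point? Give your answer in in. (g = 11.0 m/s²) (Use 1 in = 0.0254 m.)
Convert to SI: m = 14.0 kg, PE = 8932.0 J
h = PE/(mg) = 8932.0/(14.0·11.0) = 58.0 m = 2283 in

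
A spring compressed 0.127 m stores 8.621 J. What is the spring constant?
k = 2·PE/x² = 2·8.621/(0.127)² = 1069 N/m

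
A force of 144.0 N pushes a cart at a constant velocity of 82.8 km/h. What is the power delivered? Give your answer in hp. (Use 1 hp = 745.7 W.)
Convert to SI: F = 144.0 N, v = 23.0 m/s
P = Fv = (144.0)(23.0) = 3312.0 W = 4.441 hp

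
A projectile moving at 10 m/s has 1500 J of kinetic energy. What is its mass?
m = 2·KE/v² = 2·1500/(10)² = 30.0 kg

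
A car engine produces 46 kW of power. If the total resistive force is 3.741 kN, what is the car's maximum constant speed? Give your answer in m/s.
Convert to SI: F = 3741.0 N
P = Fv ⇒ v = P/F = 46000 W/3741.0 N = 12.3 m/s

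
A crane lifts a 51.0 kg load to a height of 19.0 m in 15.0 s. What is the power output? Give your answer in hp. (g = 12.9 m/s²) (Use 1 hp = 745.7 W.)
P = mgh/t = (51.0)(12.9)(19.0)/15.0 = 833.34 W = 1.118 hp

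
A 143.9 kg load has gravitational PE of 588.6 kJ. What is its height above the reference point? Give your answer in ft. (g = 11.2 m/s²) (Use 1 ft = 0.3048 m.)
Convert to SI: m = 143.9 kg, PE = 588600 J
h = PE/(mg) = 588600/(143.9·11.2) = 365.209 m = 1198 ft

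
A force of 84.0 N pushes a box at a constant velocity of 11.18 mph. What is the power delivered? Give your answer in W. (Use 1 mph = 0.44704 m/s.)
Convert to SI: F = 84.0 N, v = 4.99791 m/s
P = Fv = (84.0)(4.99791) = 419.8 W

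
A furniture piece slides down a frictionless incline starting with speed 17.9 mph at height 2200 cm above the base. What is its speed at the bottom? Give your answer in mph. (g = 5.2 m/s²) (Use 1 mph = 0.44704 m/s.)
Convert to SI: v₀ = 8.00202 m/s, h = 22.0 m
½mv₀² + mgh = ½mv² ⇒ v = √(v₀² + 2gh) = √(8.00202² + 2·5.2·22.0) = 17.1123 m/s = 38.28 mph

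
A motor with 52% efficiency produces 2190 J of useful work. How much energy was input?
W_in = W_out/η = 2190/0.52 = 4212 J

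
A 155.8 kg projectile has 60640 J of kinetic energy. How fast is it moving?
v = √(2·KE/m) = √(2·60640/155.8) = 27.9 m/s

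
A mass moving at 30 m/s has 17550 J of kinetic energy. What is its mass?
m = 2·KE/v² = 2·17550/(30)² = 39.0 kg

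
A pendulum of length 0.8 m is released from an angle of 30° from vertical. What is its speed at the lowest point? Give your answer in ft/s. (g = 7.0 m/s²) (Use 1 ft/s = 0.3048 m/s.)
h = L(1 − cosθ) = 0.8(1 − cos30°) = 0.10718 m
v = √(2gh) = √(2·7.0·0.10718) = 1.22496 m/s = 4.019 ft/s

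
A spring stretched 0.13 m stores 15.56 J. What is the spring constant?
k = 2·PE/x² = 2·15.56/(0.13)² = 1841 N/m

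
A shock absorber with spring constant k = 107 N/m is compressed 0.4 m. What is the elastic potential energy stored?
PE = ½kx² = ½(107)(0.4)² = 8.56 J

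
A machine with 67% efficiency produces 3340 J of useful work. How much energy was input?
W_in = W_out/η = 3340/0.67 = 4985 J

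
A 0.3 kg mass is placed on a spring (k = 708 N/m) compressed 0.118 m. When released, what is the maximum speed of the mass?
½kx² = ½mv² ⇒ v = x√(k/m) = (0.118)√(708/0.3) = 5.732 m/s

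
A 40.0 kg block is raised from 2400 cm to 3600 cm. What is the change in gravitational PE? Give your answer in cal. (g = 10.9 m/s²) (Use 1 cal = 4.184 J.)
Convert to SI: m = 40.0 kg, Δh = 12.0 m
ΔPE = mgΔh = (40.0)(10.9)(12.0) = 5232.0 J = 1250 cal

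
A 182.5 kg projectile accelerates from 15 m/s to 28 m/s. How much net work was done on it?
W = ΔKE = ½m(v₂² − v₁²) = ½(182.5)(28² − 15²) = 51008.75 J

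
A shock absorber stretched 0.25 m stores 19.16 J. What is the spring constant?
k = 2·PE/x² = 2·19.16/(0.25)² = 613.1 N/m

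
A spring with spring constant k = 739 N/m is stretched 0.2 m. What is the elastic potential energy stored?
PE = ½kx² = ½(739)(0.2)² = 14.78 J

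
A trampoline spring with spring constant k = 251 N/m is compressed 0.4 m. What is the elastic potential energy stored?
PE = ½kx² = ½(251)(0.4)² = 20.08 J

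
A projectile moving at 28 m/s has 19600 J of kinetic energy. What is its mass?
m = 2·KE/v² = 2·19600/(28)² = 50.0 kg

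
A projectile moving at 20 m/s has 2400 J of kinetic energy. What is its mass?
m = 2·KE/v² = 2·2400/(20)² = 12.0 kg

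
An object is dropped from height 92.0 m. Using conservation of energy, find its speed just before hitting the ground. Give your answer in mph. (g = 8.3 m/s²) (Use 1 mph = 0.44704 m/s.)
mgh = ½mv² ⇒ v = √(2gh) = √(2·8.3·92.0) = 39.0794 m/s = 87.42 mph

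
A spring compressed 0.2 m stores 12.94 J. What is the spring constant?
k = 2·PE/x² = 2·12.94/(0.2)² = 647.0 N/m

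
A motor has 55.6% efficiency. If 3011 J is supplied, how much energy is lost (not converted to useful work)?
W_lost = W_in(1 − η) = 3011·(1 − 0.556) = 1337 J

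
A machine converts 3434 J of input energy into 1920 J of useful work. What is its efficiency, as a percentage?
η = W_out/W_in = 1920/3434 = 55.91%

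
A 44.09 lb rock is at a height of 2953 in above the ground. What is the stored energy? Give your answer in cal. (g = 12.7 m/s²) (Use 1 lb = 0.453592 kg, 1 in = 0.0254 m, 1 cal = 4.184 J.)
Convert to SI: m = 19.9989 kg, h = 75.0062 m
PE = mgh = (19.9989)(12.7)(75.0062) = 19050.5 J = 4553 cal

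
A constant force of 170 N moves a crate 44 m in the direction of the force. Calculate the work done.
W = F·d = (170)(44) = 7480 J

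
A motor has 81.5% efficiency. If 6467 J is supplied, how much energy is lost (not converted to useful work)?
W_lost = W_in(1 − η) = 6467·(1 − 0.815) = 1196 J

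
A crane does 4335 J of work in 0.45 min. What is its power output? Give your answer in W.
Convert to SI: W = 4335.0 J, t = 27.0 s
P = W/t = 4335.0/27.0 = 160.6 W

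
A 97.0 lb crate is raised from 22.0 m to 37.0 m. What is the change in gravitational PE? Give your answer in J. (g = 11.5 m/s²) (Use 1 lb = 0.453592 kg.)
Convert to SI: m = 43.9984 kg, Δh = 15.0 m
ΔPE = mgΔh = (43.9984)(11.5)(15.0) = 7590 J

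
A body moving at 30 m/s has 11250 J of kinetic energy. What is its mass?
m = 2·KE/v² = 2·11250/(30)² = 25.0 kg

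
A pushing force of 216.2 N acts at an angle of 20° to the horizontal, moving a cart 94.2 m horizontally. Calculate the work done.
W = F·d·cosθ = (216.2)(94.2)cos(20°) = 19140 J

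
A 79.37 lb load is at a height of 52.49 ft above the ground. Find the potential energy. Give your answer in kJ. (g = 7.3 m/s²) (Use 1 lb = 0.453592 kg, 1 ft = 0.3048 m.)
Convert to SI: m = 36.0016 kg, h = 15.999 m
PE = mgh = (36.0016)(7.3)(15.999) = 4204.71 J = 4.205 kJ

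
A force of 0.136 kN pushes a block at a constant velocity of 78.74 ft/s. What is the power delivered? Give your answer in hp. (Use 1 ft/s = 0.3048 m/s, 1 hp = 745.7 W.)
Convert to SI: F = 136.0 N, v = 24.0 m/s
P = Fv = (136.0)(24.0) = 3263.99 W = 4.377 hp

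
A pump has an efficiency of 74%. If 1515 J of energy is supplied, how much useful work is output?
W_out = η·W_in = 0.74·1515 = 1121.1 J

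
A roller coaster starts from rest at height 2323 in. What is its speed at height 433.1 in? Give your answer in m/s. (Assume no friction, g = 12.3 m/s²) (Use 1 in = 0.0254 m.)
Convert to SI: h₁−h₂ = 48.0035 m
mgh₁ = mgh₂ + ½mv² ⇒ v = √(2g(h₁−h₂)) = √(2·12.3·48.0035) = 34.36 m/s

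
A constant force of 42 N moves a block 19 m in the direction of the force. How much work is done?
W = F·d = (42)(19) = 798.0 J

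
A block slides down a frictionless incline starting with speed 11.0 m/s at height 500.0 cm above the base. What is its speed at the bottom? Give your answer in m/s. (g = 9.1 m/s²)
Convert to SI: v₀ = 11.0 m/s, h = 5.0 m
½mv₀² + mgh = ½mv² ⇒ v = √(v₀² + 2gh) = √(11.0² + 2·9.1·5.0) = 14.56 m/s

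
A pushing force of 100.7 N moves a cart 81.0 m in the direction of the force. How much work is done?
W = F·d = (100.7)(81.0) = 8157 J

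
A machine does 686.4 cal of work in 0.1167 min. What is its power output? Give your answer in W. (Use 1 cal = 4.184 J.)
Convert to SI: W = 2871.9 J, t = 7.002 s
P = W/t = 2871.9/7.002 = 410.2 W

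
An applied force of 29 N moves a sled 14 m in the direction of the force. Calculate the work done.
W = F·d = (29)(14) = 406.0 J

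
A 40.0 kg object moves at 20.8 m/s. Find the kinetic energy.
KE = ½mv² = ½(40.0)(20.8)² = 8653 J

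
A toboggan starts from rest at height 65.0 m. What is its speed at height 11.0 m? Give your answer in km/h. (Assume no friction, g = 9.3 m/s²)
mgh₁ = mgh₂ + ½mv² ⇒ v = √(2g(h₁−h₂)) = √(2·9.3·54.0) = 31.6923 m/s = 114.1 km/h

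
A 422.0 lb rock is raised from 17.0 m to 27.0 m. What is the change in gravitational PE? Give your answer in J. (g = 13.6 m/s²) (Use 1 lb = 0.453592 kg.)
Convert to SI: m = 191.416 kg, Δh = 10.0 m
ΔPE = mgΔh = (191.416)(13.6)(10.0) = 26030 J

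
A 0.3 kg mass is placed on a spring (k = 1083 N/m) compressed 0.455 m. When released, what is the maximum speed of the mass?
½kx² = ½mv² ⇒ v = x√(k/m) = (0.455)√(1083/0.3) = 27.34 m/s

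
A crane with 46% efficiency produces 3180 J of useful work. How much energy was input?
W_in = W_out/η = 3180/0.46 = 6913 J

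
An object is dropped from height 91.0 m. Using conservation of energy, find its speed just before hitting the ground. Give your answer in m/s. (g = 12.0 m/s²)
mgh = ½mv² ⇒ v = √(2gh) = √(2·12.0·91.0) = 46.73 m/s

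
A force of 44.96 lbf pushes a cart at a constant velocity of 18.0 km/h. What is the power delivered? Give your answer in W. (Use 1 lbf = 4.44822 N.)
Convert to SI: F = 199.992 N, v = 5.0 m/s
P = Fv = (199.992)(5.0) = 1000.0 W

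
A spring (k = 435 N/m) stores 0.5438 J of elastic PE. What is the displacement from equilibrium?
x = √(2·PE/k) = √(2·0.5438/435) = 0.05 m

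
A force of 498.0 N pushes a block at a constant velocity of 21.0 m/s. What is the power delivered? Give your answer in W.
P = Fv = (498.0)(21.0) = 10460 W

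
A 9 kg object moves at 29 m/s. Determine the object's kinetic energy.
KE = ½mv² = ½(9)(29)² = 3784.5 J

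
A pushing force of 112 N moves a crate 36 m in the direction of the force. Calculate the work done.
W = F·d = (112)(36) = 4032 J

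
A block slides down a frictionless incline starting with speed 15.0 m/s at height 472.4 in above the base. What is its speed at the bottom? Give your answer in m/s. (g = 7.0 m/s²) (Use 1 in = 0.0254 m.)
Convert to SI: v₀ = 15.0 m/s, h = 11.999 m
½mv₀² + mgh = ½mv² ⇒ v = √(v₀² + 2gh) = √(15.0² + 2·7.0·11.999) = 19.82 m/s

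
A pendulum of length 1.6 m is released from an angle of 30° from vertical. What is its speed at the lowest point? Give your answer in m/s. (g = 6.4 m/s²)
h = L(1 − cosθ) = 1.6(1 − cos30°) = 0.214359 m
v = √(2gh) = √(2·6.4·0.214359) = 1.656 m/s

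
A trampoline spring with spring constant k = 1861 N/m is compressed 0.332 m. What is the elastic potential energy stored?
PE = ½kx² = ½(1861)(0.332)² = 102.6 J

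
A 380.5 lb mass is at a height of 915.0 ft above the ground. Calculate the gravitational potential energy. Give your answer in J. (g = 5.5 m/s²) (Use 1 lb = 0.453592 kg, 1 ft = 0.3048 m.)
Convert to SI: m = 172.592 kg, h = 278.892 m
PE = mgh = (172.592)(5.5)(278.892) = 264700 J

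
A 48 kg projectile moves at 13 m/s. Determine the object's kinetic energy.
KE = ½mv² = ½(48)(13)² = 4056.0 J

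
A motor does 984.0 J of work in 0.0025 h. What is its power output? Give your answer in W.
Convert to SI: W = 984.0 J, t = 9.0 s
P = W/t = 984.0/9.0 = 109.3 W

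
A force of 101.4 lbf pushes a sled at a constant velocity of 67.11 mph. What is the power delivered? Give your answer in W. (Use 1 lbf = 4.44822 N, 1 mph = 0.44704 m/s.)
Convert to SI: F = 451.05 N, v = 30.0009 m/s
P = Fv = (451.05)(30.0009) = 13530 W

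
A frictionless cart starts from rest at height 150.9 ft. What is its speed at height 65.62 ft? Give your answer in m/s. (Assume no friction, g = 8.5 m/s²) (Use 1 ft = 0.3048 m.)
Convert to SI: h₁−h₂ = 25.9933 m
mgh₁ = mgh₂ + ½mv² ⇒ v = √(2g(h₁−h₂)) = √(2·8.5·25.9933) = 21.02 m/s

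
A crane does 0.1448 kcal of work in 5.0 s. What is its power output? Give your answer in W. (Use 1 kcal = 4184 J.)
Convert to SI: W = 605.843 J, t = 5.0 s
P = W/t = 605.843/5.0 = 121.2 W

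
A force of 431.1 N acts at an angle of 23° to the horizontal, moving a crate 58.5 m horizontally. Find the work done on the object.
W = F·d·cosθ = (431.1)(58.5)cos(23°) = 23210 J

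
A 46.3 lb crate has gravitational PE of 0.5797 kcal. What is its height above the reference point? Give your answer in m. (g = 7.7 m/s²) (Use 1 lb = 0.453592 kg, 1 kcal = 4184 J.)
Convert to SI: m = 21.0013 kg, PE = 2425.46 J
h = PE/(mg) = 2425.46/(21.0013·7.7) = 15.0 m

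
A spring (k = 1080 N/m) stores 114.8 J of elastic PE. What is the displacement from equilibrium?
x = √(2·PE/k) = √(2·114.8/1080) = 0.4611 m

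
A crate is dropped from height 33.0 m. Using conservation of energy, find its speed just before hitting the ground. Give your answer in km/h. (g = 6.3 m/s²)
mgh = ½mv² ⇒ v = √(2gh) = √(2·6.3·33.0) = 20.3912 m/s = 73.41 km/h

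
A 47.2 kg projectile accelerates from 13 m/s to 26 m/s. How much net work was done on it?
W = ΔKE = ½m(v₂² − v₁²) = ½(47.2)(26² − 13²) = 11965.2 J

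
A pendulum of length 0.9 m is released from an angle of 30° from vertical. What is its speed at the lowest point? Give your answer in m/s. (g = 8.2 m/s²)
h = L(1 − cosθ) = 0.9(1 − cos30°) = 0.120577 m
v = √(2gh) = √(2·8.2·0.120577) = 1.406 m/s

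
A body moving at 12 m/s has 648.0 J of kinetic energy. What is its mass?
m = 2·KE/v² = 2·648.0/(12)² = 9.0 kg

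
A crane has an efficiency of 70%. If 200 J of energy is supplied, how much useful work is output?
W_out = η·W_in = 0.7·200 = 140.0 J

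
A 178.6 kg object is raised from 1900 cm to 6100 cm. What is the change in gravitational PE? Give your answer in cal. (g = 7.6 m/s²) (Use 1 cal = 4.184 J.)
Convert to SI: m = 178.6 kg, Δh = 42.0 m
ΔPE = mgΔh = (178.6)(7.6)(42.0) = 57009.1 J = 13630 cal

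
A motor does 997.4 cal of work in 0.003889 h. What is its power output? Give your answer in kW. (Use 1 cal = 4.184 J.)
Convert to SI: W = 4173.12 J, t = 14.0004 s
P = W/t = 4173.12/14.0004 = 298.072 W = 0.2981 kW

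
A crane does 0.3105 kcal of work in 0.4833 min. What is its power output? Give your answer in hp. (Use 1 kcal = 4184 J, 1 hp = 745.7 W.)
Convert to SI: W = 1299.13 J, t = 28.998 s
P = W/t = 1299.13/28.998 = 44.8007 W = 0.06008 hp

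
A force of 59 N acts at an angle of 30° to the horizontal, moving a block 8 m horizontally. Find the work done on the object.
W = F·d·cosθ = (59)(8)cos(30°) = 408.8 J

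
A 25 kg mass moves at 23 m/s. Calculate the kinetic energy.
KE = ½mv² = ½(25)(23)² = 6612.5 J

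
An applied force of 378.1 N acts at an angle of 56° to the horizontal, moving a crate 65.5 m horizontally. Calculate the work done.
W = F·d·cosθ = (378.1)(65.5)cos(56°) = 13850 J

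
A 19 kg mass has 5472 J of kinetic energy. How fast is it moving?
v = √(2·KE/m) = √(2·5472/19) = 24.0 m/s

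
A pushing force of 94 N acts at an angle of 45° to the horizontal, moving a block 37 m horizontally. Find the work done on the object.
W = F·d·cosθ = (94)(37)cos(45°) = 2459 J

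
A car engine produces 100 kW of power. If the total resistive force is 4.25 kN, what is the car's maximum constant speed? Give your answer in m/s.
Convert to SI: F = 4250.0 N
P = Fv ⇒ v = P/F = 100000 W/4250.0 N = 23.53 m/s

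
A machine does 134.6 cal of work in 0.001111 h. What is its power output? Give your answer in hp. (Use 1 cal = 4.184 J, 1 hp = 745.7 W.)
Convert to SI: W = 563.166 J, t = 3.9996 s
P = W/t = 563.166/3.9996 = 140.806 W = 0.1888 hp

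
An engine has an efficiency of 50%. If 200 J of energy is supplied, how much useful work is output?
W_out = η·W_in = 0.5·200 = 100.0 J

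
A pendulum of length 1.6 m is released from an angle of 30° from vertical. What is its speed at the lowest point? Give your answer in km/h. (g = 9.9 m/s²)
h = L(1 − cosθ) = 1.6(1 − cos30°) = 0.214359 m
v = √(2gh) = √(2·9.9·0.214359) = 2.06017 m/s = 7.417 km/h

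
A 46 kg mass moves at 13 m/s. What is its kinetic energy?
KE = ½mv² = ½(46)(13)² = 3887.0 J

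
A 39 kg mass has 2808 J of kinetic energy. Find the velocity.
v = √(2·KE/m) = √(2·2808/39) = 12.0 m/s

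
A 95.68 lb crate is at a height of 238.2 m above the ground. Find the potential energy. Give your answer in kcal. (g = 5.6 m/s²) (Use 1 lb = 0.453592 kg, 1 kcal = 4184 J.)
Convert to SI: m = 43.3997 kg, h = 238.2 m
PE = mgh = (43.3997)(5.6)(238.2) = 57891.7 J = 13.84 kcal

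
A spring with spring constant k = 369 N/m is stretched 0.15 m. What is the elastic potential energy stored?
PE = ½kx² = ½(369)(0.15)² = 4.151 J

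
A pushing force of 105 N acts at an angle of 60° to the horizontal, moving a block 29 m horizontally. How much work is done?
W = F·d·cosθ = (105)(29)cos(60°) = 1523 J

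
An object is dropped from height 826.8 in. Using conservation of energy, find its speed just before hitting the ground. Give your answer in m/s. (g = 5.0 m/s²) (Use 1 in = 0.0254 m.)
Convert to SI: h = 21.0007 m
mgh = ½mv² ⇒ v = √(2gh) = √(2·5.0·21.0007) = 14.49 m/s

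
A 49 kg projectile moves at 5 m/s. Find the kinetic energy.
KE = ½mv² = ½(49)(5)² = 612.5 J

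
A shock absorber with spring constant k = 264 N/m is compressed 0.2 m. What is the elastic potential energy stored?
PE = ½kx² = ½(264)(0.2)² = 5.28 J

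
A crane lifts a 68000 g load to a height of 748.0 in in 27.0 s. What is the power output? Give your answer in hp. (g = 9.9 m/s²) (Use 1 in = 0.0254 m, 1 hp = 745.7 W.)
Convert to SI: m = 68.0 kg, h = 18.9992 m, t = 27.0 s
P = mgh/t = (68.0)(9.9)(18.9992)/27.0 = 473.713 W = 0.6353 hp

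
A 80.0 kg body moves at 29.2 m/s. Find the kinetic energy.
KE = ½mv² = ½(80.0)(29.2)² = 34110 J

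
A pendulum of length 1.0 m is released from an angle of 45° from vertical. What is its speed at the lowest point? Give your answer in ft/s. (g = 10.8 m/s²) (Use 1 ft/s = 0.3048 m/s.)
h = L(1 − cosθ) = 1.0(1 − cos45°) = 0.292893 m
v = √(2gh) = √(2·10.8·0.292893) = 2.51525 m/s = 8.252 ft/s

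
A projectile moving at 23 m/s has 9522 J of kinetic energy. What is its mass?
m = 2·KE/v² = 2·9522/(23)² = 36.0 kg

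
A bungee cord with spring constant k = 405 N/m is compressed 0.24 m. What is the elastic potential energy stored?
PE = ½kx² = ½(405)(0.24)² = 11.66 J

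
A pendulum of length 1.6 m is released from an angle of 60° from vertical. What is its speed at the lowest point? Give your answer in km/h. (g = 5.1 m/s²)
h = L(1 − cosθ) = 1.6(1 − cos60°) = 0.8 m
v = √(2gh) = √(2·5.1·0.8) = 2.85657 m/s = 10.28 km/h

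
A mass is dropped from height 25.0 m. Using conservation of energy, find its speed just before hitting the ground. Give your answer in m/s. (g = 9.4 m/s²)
mgh = ½mv² ⇒ v = √(2gh) = √(2·9.4·25.0) = 21.68 m/s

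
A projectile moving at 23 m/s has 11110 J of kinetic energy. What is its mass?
m = 2·KE/v² = 2·11110/(23)² = 42.0 kg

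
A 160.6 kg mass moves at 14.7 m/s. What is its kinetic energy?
KE = ½mv² = ½(160.6)(14.7)² = 17350 J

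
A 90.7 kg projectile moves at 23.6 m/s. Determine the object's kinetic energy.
KE = ½mv² = ½(90.7)(23.6)² = 25260 J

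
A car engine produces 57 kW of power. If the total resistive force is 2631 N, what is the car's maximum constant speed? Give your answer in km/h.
P = Fv ⇒ v = P/F = 57000 W/2631.0 N = 21.6648 m/s = 77.99 km/h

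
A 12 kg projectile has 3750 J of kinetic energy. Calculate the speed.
v = √(2·KE/m) = √(2·3750/12) = 25.0 m/s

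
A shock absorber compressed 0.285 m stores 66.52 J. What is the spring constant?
k = 2·PE/x² = 2·66.52/(0.285)² = 1638 N/m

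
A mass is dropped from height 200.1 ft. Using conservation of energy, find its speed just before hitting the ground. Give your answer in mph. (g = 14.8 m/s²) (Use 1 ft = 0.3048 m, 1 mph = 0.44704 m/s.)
Convert to SI: h = 60.9905 m
mgh = ½mv² ⇒ v = √(2gh) = √(2·14.8·60.9905) = 42.489 m/s = 95.05 mph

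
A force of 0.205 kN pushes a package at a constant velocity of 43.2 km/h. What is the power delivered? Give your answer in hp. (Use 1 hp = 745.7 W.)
Convert to SI: F = 205.0 N, v = 12.0 m/s
P = Fv = (205.0)(12.0) = 2460.0 W = 3.299 hp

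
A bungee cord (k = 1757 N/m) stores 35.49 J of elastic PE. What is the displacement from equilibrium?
x = √(2·PE/k) = √(2·35.49/1757) = 0.201 m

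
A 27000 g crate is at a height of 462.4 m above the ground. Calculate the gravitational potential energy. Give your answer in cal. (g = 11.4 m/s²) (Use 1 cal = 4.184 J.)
Convert to SI: m = 27.0 kg, h = 462.4 m
PE = mgh = (27.0)(11.4)(462.4) = 142327 J = 34020 cal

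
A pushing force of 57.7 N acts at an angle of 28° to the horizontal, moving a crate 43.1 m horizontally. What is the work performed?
W = F·d·cosθ = (57.7)(43.1)cos(28°) = 2196 J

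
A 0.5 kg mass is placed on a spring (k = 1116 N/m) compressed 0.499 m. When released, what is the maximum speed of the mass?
½kx² = ½mv² ⇒ v = x√(k/m) = (0.499)√(1116/0.5) = 23.57 m/s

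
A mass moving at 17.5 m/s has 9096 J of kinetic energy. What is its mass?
m = 2·KE/v² = 2·9096/(17.5)² = 59.4 kg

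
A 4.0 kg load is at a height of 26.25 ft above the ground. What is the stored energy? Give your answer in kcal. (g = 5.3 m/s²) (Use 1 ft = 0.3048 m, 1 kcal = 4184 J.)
Convert to SI: m = 4.0 kg, h = 8.001 m
PE = mgh = (4.0)(5.3)(8.001) = 169.621 J = 0.04054 kcal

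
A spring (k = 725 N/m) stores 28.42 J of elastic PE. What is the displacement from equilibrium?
x = √(2·PE/k) = √(2·28.42/725) = 0.28 m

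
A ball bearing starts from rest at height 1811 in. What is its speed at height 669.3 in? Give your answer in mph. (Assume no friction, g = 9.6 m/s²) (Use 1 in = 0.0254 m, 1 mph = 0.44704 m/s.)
Convert to SI: h₁−h₂ = 28.9992 m
mgh₁ = mgh₂ + ½mv² ⇒ v = √(2g(h₁−h₂)) = √(2·9.6·28.9992) = 23.5963 m/s = 52.78 mph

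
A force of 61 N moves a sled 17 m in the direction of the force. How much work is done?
W = F·d = (61)(17) = 1037 J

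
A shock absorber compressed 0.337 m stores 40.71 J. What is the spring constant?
k = 2·PE/x² = 2·40.71/(0.337)² = 716.9 N/m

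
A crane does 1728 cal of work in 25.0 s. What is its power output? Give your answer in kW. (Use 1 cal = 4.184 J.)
Convert to SI: W = 7229.95 J, t = 25.0 s
P = W/t = 7229.95/25.0 = 289.198 W = 0.2892 kW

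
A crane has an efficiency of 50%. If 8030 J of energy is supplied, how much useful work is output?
W_out = η·W_in = 0.5·8030 = 4015.0 J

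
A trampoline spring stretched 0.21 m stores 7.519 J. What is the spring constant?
k = 2·PE/x² = 2·7.519/(0.21)² = 341.0 N/m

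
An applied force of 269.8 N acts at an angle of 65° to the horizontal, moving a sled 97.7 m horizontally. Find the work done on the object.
W = F·d·cosθ = (269.8)(97.7)cos(65°) = 11140 J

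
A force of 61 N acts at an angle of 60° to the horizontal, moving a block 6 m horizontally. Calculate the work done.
W = F·d·cosθ = (61)(6)cos(60°) = 183.0 J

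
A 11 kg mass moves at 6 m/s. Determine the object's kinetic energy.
KE = ½mv² = ½(11)(6)² = 198.0 J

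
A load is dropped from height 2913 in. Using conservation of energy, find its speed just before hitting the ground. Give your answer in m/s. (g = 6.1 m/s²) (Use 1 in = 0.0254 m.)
Convert to SI: h = 73.9902 m
mgh = ½mv² ⇒ v = √(2gh) = √(2·6.1·73.9902) = 30.04 m/s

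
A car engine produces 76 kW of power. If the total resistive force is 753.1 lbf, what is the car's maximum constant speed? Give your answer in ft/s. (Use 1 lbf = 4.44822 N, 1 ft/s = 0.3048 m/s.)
Convert to SI: F = 3349.95 N
P = Fv ⇒ v = P/F = 76000 W/3349.95 N = 22.6869 m/s = 74.43 ft/s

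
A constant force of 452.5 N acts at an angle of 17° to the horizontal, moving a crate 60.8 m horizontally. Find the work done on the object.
W = F·d·cosθ = (452.5)(60.8)cos(17°) = 26310 J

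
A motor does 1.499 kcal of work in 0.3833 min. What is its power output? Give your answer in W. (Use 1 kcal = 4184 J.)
Convert to SI: W = 6271.82 J, t = 22.998 s
P = W/t = 6271.82/22.998 = 272.7 W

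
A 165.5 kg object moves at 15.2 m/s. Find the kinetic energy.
KE = ½mv² = ½(165.5)(15.2)² = 19120 J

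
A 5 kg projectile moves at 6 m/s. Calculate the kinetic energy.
KE = ½mv² = ½(5)(6)² = 90.0 J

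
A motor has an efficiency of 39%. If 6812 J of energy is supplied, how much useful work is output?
W_out = η·W_in = 0.39·6812 = 2656.68 J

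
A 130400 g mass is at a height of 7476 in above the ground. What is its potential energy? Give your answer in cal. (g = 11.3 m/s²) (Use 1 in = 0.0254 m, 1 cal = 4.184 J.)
Convert to SI: m = 130.4 kg, h = 189.89 m
PE = mgh = (130.4)(11.3)(189.89) = 279807 J = 66880 cal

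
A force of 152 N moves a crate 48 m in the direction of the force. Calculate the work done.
W = F·d = (152)(48) = 7296 J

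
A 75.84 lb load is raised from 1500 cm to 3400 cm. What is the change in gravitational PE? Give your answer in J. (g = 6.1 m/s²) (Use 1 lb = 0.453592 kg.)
Convert to SI: m = 34.4004 kg, Δh = 19.0 m
ΔPE = mgΔh = (34.4004)(6.1)(19.0) = 3987 J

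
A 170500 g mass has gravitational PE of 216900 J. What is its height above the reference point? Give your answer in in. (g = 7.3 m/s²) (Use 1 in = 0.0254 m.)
Convert to SI: m = 170.5 kg, PE = 216900 J
h = PE/(mg) = 216900/(170.5·7.3) = 174.266 m = 6861 in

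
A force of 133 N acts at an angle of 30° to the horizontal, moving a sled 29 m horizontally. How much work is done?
W = F·d·cosθ = (133)(29)cos(30°) = 3340 J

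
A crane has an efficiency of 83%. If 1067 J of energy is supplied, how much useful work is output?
W_out = η·W_in = 0.83·1067 = 885.61 J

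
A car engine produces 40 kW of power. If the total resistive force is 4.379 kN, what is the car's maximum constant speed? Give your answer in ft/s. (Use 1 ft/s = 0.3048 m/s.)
Convert to SI: F = 4379.0 N
P = Fv ⇒ v = P/F = 40000 W/4379.0 N = 9.13451 m/s = 29.97 ft/s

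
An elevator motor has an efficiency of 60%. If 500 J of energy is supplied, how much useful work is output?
W_out = η·W_in = 0.6·500 = 300.0 J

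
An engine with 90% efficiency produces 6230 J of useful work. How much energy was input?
W_in = W_out/η = 6230/0.9 = 6922 J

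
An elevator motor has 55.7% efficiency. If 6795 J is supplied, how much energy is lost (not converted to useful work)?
W_lost = W_in(1 − η) = 6795·(1 − 0.557) = 3010 J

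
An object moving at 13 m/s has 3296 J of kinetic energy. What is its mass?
m = 2·KE/v² = 2·3296/(13)² = 39.01 kg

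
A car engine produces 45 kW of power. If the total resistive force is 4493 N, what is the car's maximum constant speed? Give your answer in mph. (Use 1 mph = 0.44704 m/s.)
P = Fv ⇒ v = P/F = 45000 W/4493.0 N = 10.0156 m/s = 22.4 mph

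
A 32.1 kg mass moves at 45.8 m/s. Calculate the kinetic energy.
KE = ½mv² = ½(32.1)(45.8)² = 33670 J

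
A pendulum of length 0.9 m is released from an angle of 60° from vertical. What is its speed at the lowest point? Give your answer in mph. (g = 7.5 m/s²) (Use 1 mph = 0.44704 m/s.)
h = L(1 − cosθ) = 0.9(1 − cos60°) = 0.45 m
v = √(2gh) = √(2·7.5·0.45) = 2.59808 m/s = 5.812 mph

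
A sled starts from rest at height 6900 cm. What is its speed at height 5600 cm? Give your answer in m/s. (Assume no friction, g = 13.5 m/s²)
Convert to SI: h₁−h₂ = 13.0 m
mgh₁ = mgh₂ + ½mv² ⇒ v = √(2g(h₁−h₂)) = √(2·13.5·13.0) = 18.73 m/s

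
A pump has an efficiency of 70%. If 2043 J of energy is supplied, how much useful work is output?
W_out = η·W_in = 0.7·2043 = 1430.1 J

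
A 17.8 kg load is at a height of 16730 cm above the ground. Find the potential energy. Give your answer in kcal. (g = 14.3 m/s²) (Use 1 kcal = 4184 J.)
Convert to SI: m = 17.8 kg, h = 167.3 m
PE = mgh = (17.8)(14.3)(167.3) = 42584.5 J = 10.18 kcal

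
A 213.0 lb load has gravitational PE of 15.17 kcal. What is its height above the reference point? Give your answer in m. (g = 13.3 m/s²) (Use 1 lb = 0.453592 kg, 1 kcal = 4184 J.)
Convert to SI: m = 96.6151 kg, PE = 63471.3 J
h = PE/(mg) = 63471.3/(96.6151·13.3) = 49.39 m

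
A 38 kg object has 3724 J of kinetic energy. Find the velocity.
v = √(2·KE/m) = √(2·3724/38) = 14.0 m/s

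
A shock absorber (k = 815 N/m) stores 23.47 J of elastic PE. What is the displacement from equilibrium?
x = √(2·PE/k) = √(2·23.47/815) = 0.24 m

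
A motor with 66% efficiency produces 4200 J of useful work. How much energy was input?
W_in = W_out/η = 4200/0.66 = 6364 J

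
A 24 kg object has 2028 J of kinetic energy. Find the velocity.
v = √(2·KE/m) = √(2·2028/24) = 13.0 m/s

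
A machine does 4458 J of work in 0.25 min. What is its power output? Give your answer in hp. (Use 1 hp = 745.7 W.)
Convert to SI: W = 4458.0 J, t = 15.0 s
P = W/t = 4458.0/15.0 = 297.2 W = 0.3986 hp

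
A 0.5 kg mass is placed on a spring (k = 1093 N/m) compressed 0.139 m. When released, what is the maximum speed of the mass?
½kx² = ½mv² ⇒ v = x√(k/m) = (0.139)√(1093/0.5) = 6.499 m/s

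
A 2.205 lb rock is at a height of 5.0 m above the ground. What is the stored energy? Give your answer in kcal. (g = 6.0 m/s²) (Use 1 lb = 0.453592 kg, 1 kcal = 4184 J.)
Convert to SI: m = 1.00017 kg, h = 5.0 m
PE = mgh = (1.00017)(6.0)(5.0) = 30.0051 J = 0.007171 kcal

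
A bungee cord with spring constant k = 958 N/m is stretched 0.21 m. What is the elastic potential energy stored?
PE = ½kx² = ½(958)(0.21)² = 21.12 J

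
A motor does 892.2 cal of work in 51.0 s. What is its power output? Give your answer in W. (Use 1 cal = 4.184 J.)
Convert to SI: W = 3732.96 J, t = 51.0 s
P = W/t = 3732.96/51.0 = 73.2 W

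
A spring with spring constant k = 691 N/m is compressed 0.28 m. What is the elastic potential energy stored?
PE = ½kx² = ½(691)(0.28)² = 27.09 J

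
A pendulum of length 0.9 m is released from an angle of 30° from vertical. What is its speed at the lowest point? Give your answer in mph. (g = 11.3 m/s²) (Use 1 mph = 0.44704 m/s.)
h = L(1 − cosθ) = 0.9(1 − cos30°) = 0.120577 m
v = √(2gh) = √(2·11.3·0.120577) = 1.65077 m/s = 3.693 mph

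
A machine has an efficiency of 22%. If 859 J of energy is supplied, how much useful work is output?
W_out = η·W_in = 0.22·859 = 188.98 J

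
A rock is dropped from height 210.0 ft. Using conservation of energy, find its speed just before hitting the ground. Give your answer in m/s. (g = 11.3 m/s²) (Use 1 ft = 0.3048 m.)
Convert to SI: h = 64.008 m
mgh = ½mv² ⇒ v = √(2gh) = √(2·11.3·64.008) = 38.03 m/s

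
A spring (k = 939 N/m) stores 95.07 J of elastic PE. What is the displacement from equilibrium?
x = √(2·PE/k) = √(2·95.07/939) = 0.45 m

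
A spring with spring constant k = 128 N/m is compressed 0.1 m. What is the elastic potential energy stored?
PE = ½kx² = ½(128)(0.1)² = 0.64 J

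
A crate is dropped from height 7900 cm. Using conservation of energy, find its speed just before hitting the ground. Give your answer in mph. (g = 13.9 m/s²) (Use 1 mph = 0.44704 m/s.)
Convert to SI: h = 79.0 m
mgh = ½mv² ⇒ v = √(2gh) = √(2·13.9·79.0) = 46.8636 m/s = 104.8 mph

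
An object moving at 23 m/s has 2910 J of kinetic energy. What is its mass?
m = 2·KE/v² = 2·2910/(23)² = 11.0 kg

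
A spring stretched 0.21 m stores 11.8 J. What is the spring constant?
k = 2·PE/x² = 2·11.8/(0.21)² = 535.1 N/m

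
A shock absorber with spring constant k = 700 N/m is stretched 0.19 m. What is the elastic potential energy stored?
PE = ½kx² = ½(700)(0.19)² = 12.64 J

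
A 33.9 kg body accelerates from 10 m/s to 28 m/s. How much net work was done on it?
W = ΔKE = ½m(v₂² − v₁²) = ½(33.9)(28² − 10²) = 11593.8 J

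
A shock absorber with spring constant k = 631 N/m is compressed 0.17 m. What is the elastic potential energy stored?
PE = ½kx² = ½(631)(0.17)² = 9.118 J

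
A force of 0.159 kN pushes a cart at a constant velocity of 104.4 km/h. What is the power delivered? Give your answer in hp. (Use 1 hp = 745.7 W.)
Convert to SI: F = 159.0 N, v = 29.0 m/s
P = Fv = (159.0)(29.0) = 4611.0 W = 6.183 hp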